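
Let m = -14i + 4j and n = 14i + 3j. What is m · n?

m · n = (-14)·14 + 4·3 = -196 + 12 = -184

-184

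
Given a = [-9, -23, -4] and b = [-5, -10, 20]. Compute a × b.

i: (-23)·20 - (-4)·(-10) = -460 - 40 = -500
j: (-4)·(-5) - (-9)·20 = 20 - (-180) = 200
k: (-9)·(-10) - (-23)·(-5) = 90 - 115 = -25
a × b = (-500, 200, -25)

(-500, 200, -25)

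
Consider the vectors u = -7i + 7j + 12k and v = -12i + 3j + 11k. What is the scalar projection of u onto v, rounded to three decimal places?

14.318

u · v = (-7)·(-12) + 7·3 + 12·11 = 84 + 21 + 132 = 237
|v| = √(144 + 9 + 121) = √274 ≈ 16.5529
comp_v u = 237 / √274 ≈ 14.318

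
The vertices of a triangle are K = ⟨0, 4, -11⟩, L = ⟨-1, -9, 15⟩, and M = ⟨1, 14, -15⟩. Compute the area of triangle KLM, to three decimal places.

KL = (-1, -13, 26),  KM = (1, 10, -4)
i: (-13)·(-4) - 26·10 = 52 - 260 = -208
j: 26·1 - (-1)·(-4) = 26 - 4 = 22
k: (-1)·10 - (-13)·1 = -10 - (-13) = 3
KL × KM = (-208, 22, 3)
|KL × KM| = √43757 ≈ 209.1817
area = ½ · 209.1817 ≈ 104.591

104.591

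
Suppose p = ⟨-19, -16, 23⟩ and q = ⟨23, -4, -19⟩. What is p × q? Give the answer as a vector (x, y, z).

(396, 168, 444)

i: (-16)·(-19) - 23·(-4) = 304 - (-92) = 396
j: 23·23 - (-19)·(-19) = 529 - 361 = 168
k: (-19)·(-4) - (-16)·23 = 76 - (-368) = 444
p × q = (396, 168, 444)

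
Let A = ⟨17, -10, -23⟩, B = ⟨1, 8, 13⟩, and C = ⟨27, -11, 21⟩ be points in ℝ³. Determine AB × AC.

AB = (-16, 18, 36)
AC = (10, -1, 44)
i: 18·44 - 36·(-1) = 792 - (-36) = 828
j: 36·10 - (-16)·44 = 360 - (-704) = 1064
k: (-16)·(-1) - 18·10 = 16 - 180 = -164
AB × AC = (828, 1064, -164)

(828, 1064, -164)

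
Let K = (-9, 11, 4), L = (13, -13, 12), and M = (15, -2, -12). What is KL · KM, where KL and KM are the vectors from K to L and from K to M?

KL = L − K = (22, -24, 8)
KM = M − K = (24, -13, -16)
KL · KM = 22·24 + (-24)·(-13) + 8·(-16) = 528 + 312 - 128 = 712

712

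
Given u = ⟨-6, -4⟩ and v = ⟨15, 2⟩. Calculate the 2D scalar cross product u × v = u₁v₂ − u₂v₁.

48

(-6)·2 - (-4)·15 = -12 - (-60) = 48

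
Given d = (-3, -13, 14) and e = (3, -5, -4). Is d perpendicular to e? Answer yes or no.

d · e = (-3)·3 + (-13)·(-5) + 14·(-4) = -9 + 65 - 56 = 0
Zero, so the vectors are orthogonal.

yes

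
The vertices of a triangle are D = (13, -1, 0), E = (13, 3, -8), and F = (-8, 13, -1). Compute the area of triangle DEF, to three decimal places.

108.333

DE = (0, 4, -8),  DF = (-21, 14, -1)
i: 4·(-1) - (-8)·14 = -4 - (-112) = 108
j: (-8)·(-21) - 0·(-1) = 168 - 0 = 168
k: 0·14 - 4·(-21) = 0 - (-84) = 84
DE × DF = (108, 168, 84)
|DE × DF| = √46944 ≈ 216.6656
area = ½ · 216.6656 ≈ 108.333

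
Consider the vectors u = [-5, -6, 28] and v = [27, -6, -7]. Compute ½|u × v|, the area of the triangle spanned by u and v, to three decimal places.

387.558

i: (-6)·(-7) - 28·(-6) = 42 - (-168) = 210
j: 28·27 - (-5)·(-7) = 756 - 35 = 721
k: (-5)·(-6) - (-6)·27 = 30 - (-162) = 192
u × v = (210, 721, 192)
|u × v| = √(210² + 721² + 192²) = √600805 ≈ 775.1161
area = ½ · 775.1161 ≈ 387.558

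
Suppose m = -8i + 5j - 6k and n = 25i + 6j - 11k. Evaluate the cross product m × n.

(-19, -238, -173)

i: 5·(-11) - (-6)·6 = -55 - (-36) = -19
j: (-6)·25 - (-8)·(-11) = -150 - 88 = -238
k: (-8)·6 - 5·25 = -48 - 125 = -173
m × n = (-19, -238, -173)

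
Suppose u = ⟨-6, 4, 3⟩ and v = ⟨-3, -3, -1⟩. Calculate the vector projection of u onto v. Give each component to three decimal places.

u · v = (-6)·(-3) + 4·(-3) + 3·(-1) = 18 - 12 - 3 = 3
|v|² = 9 + 9 + 1 = 19
proj_v u = (3/19) · (-3, -3, -1) ≈ (-0.474, -0.474, -0.158)

(-0.474, -0.474, -0.158)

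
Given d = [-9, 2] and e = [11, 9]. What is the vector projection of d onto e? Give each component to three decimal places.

d · e = (-9)·11 + 2·9 = -99 + 18 = -81
|e|² = 121 + 81 = 202
proj_e d = (-81/202) · (11, 9) ≈ (-4.411, -3.609)

(-4.411, -3.609)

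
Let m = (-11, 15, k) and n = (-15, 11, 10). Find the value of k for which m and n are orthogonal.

-33

m · n = (-11)·(-15) + 15·11 + k·10 = 330 + 10k
Set equal to 0: 10k = -330, so k = -33.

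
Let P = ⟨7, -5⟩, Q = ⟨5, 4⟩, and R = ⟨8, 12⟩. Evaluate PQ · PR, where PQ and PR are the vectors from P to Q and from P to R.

151

PQ = Q − P = (-2, 9)
PR = R − P = (1, 17)
PQ · PR = (-2)·1 + 9·17 = -2 + 153 = 151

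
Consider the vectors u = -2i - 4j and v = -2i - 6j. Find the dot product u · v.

u · v = (-2)·(-2) + (-4)·(-6) = 4 + 24 = 28

28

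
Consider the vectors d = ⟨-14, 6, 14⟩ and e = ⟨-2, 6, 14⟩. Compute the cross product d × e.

(0, 168, -72)

i: 6·14 - 14·6 = 84 - 84 = 0
j: 14·(-2) - (-14)·14 = -28 - (-196) = 168
k: (-14)·6 - 6·(-2) = -84 - (-12) = -72
d × e = (0, 168, -72)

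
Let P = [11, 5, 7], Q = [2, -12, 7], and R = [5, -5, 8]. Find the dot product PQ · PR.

PQ = Q − P = (-9, -17, 0)
PR = R − P = (-6, -10, 1)
PQ · PR = (-9)·(-6) + (-17)·(-10) + 0·1 = 54 + 170 + 0 = 224

224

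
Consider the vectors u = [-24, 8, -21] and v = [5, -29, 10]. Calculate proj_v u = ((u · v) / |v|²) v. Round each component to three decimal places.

(-2.909, 16.872, -5.818)

u · v = (-24)·5 + 8·(-29) + (-21)·10 = -120 - 232 - 210 = -562
|v|² = 25 + 841 + 100 = 966
proj_v u = (-562/966) · (5, -29, 10) ≈ (-2.909, 16.872, -5.818)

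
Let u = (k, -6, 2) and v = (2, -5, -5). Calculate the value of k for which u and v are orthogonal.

-10

u · v = k·2 + (-6)·(-5) + 2·(-5) = 20 + 2k
Set equal to 0: 2k = -20, so k = -10.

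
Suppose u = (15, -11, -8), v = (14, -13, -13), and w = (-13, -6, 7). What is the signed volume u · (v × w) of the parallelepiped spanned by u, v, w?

-1292

v × w:
i: (-13)·7 - (-13)·(-6) = -91 - 78 = -169
j: (-13)·(-13) - 14·7 = 169 - 98 = 71
k: 14·(-6) - (-13)·(-13) = -84 - 169 = -253
v × w = (-169, 71, -253)
u · (v × w) = 15·(-169) + (-11)·71 + (-8)·(-253) = -2535 - 781 + 2024 = -1292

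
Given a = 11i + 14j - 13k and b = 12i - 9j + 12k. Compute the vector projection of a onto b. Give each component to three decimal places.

a · b = 11·12 + 14·(-9) + (-13)·12 = 132 - 126 - 156 = -150
|b|² = 144 + 81 + 144 = 369
proj_b a = (-150/369) · (12, -9, 12) ≈ (-4.878, 3.659, -4.878)

(-4.878, 3.659, -4.878)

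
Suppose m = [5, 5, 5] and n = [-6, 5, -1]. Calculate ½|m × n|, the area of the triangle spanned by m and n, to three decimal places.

33.727

i: 5·(-1) - 5·5 = -5 - 25 = -30
j: 5·(-6) - 5·(-1) = -30 - (-5) = -25
k: 5·5 - 5·(-6) = 25 - (-30) = 55
m × n = (-30, -25, 55)
|m × n| = √((-30)² + (-25)² + 55²) = √4550 ≈ 67.4537
area = ½ · 67.4537 ≈ 33.727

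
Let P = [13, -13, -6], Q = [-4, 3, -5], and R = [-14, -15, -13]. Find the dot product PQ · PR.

420

PQ = Q − P = (-17, 16, 1)
PR = R − P = (-27, -2, -7)
PQ · PR = (-17)·(-27) + 16·(-2) + 1·(-7) = 459 - 32 - 7 = 420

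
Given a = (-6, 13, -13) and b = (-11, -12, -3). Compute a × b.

(-195, 125, 215)

i: 13·(-3) - (-13)·(-12) = -39 - 156 = -195
j: (-13)·(-11) - (-6)·(-3) = 143 - 18 = 125
k: (-6)·(-12) - 13·(-11) = 72 - (-143) = 215
a × b = (-195, 125, 215)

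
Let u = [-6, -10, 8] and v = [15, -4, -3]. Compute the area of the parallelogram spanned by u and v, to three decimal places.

211.007

i: (-10)·(-3) - 8·(-4) = 30 - (-32) = 62
j: 8·15 - (-6)·(-3) = 120 - 18 = 102
k: (-6)·(-4) - (-10)·15 = 24 - (-150) = 174
u × v = (62, 102, 174)
|u × v| = √(62² + 102² + 174²) = √44524 ≈ 211.0071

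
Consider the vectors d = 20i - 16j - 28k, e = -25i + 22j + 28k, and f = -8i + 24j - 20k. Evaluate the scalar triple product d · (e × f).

e × f:
i: 22·(-20) - 28·24 = -440 - 672 = -1112
j: 28·(-8) - (-25)·(-20) = -224 - 500 = -724
k: (-25)·24 - 22·(-8) = -600 - (-176) = -424
e × f = (-1112, -724, -424)
d · (e × f) = 20·(-1112) + (-16)·(-724) + (-28)·(-424) = -22240 + 11584 + 11872 = 1216

1216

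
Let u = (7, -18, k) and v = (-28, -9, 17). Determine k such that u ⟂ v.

u · v = 7·(-28) + (-18)·(-9) + k·17 = -34 + 17k
Set equal to 0: 17k = 34, so k = 2.

2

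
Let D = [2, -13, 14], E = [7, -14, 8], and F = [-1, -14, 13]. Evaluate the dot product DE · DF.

-8

DE = E − D = (5, -1, -6)
DF = F − D = (-3, -1, -1)
DE · DF = 5·(-3) + (-1)·(-1) + (-6)·(-1) = -15 + 1 + 6 = -8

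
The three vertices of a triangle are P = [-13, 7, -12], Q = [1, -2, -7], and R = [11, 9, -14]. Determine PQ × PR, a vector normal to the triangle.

PQ = (14, -9, 5)
PR = (24, 2, -2)
i: (-9)·(-2) - 5·2 = 18 - 10 = 8
j: 5·24 - 14·(-2) = 120 - (-28) = 148
k: 14·2 - (-9)·24 = 28 - (-216) = 244
PQ × PR = (8, 148, 244)

(8, 148, 244)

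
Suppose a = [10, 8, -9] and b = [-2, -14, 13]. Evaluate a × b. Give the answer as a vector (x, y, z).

(-22, -112, -124)

i: 8·13 - (-9)·(-14) = 104 - 126 = -22
j: (-9)·(-2) - 10·13 = 18 - 130 = -112
k: 10·(-14) - 8·(-2) = -140 - (-16) = -124
a × b = (-22, -112, -124)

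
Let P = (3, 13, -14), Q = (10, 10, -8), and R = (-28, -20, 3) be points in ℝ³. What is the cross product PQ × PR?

(147, -305, -324)

PQ = (7, -3, 6)
PR = (-31, -33, 17)
i: (-3)·17 - 6·(-33) = -51 - (-198) = 147
j: 6·(-31) - 7·17 = -186 - 119 = -305
k: 7·(-33) - (-3)·(-31) = -231 - 93 = -324
PQ × PR = (147, -305, -324)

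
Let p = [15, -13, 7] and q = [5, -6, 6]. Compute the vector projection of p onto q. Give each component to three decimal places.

p · q = 15·5 + (-13)·(-6) + 7·6 = 75 + 78 + 42 = 195
|q|² = 25 + 36 + 36 = 97
proj_q p = (195/97) · (5, -6, 6) ≈ (10.052, -12.062, 12.062)

(10.052, -12.062, 12.062)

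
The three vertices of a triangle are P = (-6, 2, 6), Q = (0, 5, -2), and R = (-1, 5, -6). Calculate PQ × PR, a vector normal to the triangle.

PQ = (6, 3, -8)
PR = (5, 3, -12)
i: 3·(-12) - (-8)·3 = -36 - (-24) = -12
j: (-8)·5 - 6·(-12) = -40 - (-72) = 32
k: 6·3 - 3·5 = 18 - 15 = 3
PQ × PR = (-12, 32, 3)

(-12, 32, 3)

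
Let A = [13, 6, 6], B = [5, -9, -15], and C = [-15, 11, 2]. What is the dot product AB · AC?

233

AB = B − A = (-8, -15, -21)
AC = C − A = (-28, 5, -4)
AB · AC = (-8)·(-28) + (-15)·5 + (-21)·(-4) = 224 - 75 + 84 = 233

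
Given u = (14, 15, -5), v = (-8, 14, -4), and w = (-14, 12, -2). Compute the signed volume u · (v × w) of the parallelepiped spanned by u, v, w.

v × w:
i: 14·(-2) - (-4)·12 = -28 - (-48) = 20
j: (-4)·(-14) - (-8)·(-2) = 56 - 16 = 40
k: (-8)·12 - 14·(-14) = -96 - (-196) = 100
v × w = (20, 40, 100)
u · (v × w) = 14·20 + 15·40 + (-5)·100 = 280 + 600 - 500 = 380

380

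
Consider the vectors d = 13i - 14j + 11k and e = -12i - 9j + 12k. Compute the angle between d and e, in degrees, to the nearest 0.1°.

76.1

d · e = 13·(-12) + (-14)·(-9) + 11·12 = -156 + 126 + 132 = 102
|d|² = 169 + 196 + 121 = 486,  |d| = √486 ≈ 22.045408
|e|² = 144 + 81 + 144 = 369,  |e| = √369 ≈ 19.209373
cos θ = 102 / (22.045408 · 19.209373) ≈ 0.24086
θ = arccos(0.24086) ≈ 76.1°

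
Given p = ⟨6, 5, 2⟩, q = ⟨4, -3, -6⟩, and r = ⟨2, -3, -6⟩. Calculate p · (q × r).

q × r:
i: (-3)·(-6) - (-6)·(-3) = 18 - 18 = 0
j: (-6)·2 - 4·(-6) = -12 - (-24) = 12
k: 4·(-3) - (-3)·2 = -12 - (-6) = -6
q × r = (0, 12, -6)
p · (q × r) = 6·0 + 5·12 + 2·(-6) = 0 + 60 - 12 = 48

48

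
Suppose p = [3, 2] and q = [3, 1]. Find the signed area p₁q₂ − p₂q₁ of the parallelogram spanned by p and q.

-3

3·1 - 2·3 = 3 - 6 = -3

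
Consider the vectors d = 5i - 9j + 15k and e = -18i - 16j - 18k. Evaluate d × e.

i: (-9)·(-18) - 15·(-16) = 162 - (-240) = 402
j: 15·(-18) - 5·(-18) = -270 - (-90) = -180
k: 5·(-16) - (-9)·(-18) = -80 - 162 = -242
d × e = (402, -180, -242)

(402, -180, -242)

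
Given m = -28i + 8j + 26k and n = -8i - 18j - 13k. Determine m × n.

i: 8·(-13) - 26·(-18) = -104 - (-468) = 364
j: 26·(-8) - (-28)·(-13) = -208 - 364 = -572
k: (-28)·(-18) - 8·(-8) = 504 - (-64) = 568
m × n = (364, -572, 568)

(364, -572, 568)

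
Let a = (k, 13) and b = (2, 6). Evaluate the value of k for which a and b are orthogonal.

a · b = k·2 + 13·6 = 78 + 2k
Set equal to 0: 2k = -78, so k = -39.

-39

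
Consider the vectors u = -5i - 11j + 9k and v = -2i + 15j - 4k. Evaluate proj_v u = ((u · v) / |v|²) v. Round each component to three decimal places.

(1.559, -11.694, 3.118)

u · v = (-5)·(-2) + (-11)·15 + 9·(-4) = 10 - 165 - 36 = -191
|v|² = 4 + 225 + 16 = 245
proj_v u = (-191/245) · (-2, 15, -4) ≈ (1.559, -11.694, 3.118)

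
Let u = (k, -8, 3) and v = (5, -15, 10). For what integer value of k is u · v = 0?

-30

u · v = k·5 + (-8)·(-15) + 3·10 = 150 + 5k
Set equal to 0: 5k = -150, so k = -30.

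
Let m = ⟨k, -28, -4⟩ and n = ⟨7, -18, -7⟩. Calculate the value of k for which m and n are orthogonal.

m · n = k·7 + (-28)·(-18) + (-4)·(-7) = 532 + 7k
Set equal to 0: 7k = -532, so k = -76.

-76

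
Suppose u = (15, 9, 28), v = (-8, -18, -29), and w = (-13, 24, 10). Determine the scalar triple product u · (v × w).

v × w:
i: (-18)·10 - (-29)·24 = -180 - (-696) = 516
j: (-29)·(-13) - (-8)·10 = 377 - (-80) = 457
k: (-8)·24 - (-18)·(-13) = -192 - 234 = -426
v × w = (516, 457, -426)
u · (v × w) = 15·516 + 9·457 + 28·(-426) = 7740 + 4113 - 11928 = -75

-75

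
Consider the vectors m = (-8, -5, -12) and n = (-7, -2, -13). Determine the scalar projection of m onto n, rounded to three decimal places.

m · n = (-8)·(-7) + (-5)·(-2) + (-12)·(-13) = 56 + 10 + 156 = 222
|n| = √(49 + 4 + 169) = √222 ≈ 14.8997
comp_n m = 222 / √222 ≈ 14.900

14.900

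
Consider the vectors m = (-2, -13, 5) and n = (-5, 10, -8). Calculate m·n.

m · n = (-2)·(-5) + (-13)·10 + 5·(-8) = 10 - 130 - 40 = -160

-160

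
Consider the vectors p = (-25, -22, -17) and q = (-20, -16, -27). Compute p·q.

p · q = (-25)·(-20) + (-22)·(-16) + (-17)·(-27) = 500 + 352 + 459 = 1311

1311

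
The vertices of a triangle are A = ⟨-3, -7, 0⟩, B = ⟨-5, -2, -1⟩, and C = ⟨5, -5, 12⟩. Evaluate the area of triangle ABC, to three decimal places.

38.846

AB = (-2, 5, -1),  AC = (8, 2, 12)
i: 5·12 - (-1)·2 = 60 - (-2) = 62
j: (-1)·8 - (-2)·12 = -8 - (-24) = 16
k: (-2)·2 - 5·8 = -4 - 40 = -44
AB × AC = (62, 16, -44)
|AB × AC| = √6036 ≈ 77.6917
area = ½ · 77.6917 ≈ 38.846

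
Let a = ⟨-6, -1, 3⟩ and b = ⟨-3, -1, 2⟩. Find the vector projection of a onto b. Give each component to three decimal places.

(-5.357, -1.786, 3.571)

a · b = (-6)·(-3) + (-1)·(-1) + 3·2 = 18 + 1 + 6 = 25
|b|² = 9 + 1 + 4 = 14
proj_b a = (25/14) · (-3, -1, 2) ≈ (-5.357, -1.786, 3.571)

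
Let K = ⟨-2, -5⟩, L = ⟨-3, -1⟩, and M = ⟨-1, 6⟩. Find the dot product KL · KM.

KL = L − K = (-1, 4)
KM = M − K = (1, 11)
KL · KM = (-1)·1 + 4·11 = -1 + 44 = 43

43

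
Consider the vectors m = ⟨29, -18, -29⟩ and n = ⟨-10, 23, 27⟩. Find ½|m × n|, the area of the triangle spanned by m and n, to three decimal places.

i: (-18)·27 - (-29)·23 = -486 - (-667) = 181
j: (-29)·(-10) - 29·27 = 290 - 783 = -493
k: 29·23 - (-18)·(-10) = 667 - 180 = 487
m × n = (181, -493, 487)
|m × n| = √(181² + (-493)² + 487²) = √512979 ≈ 716.2255
area = ½ · 716.2255 ≈ 358.113

358.113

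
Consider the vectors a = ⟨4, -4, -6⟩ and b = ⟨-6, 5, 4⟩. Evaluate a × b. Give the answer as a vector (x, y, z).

(14, 20, -4)

i: (-4)·4 - (-6)·5 = -16 - (-30) = 14
j: (-6)·(-6) - 4·4 = 36 - 16 = 20
k: 4·5 - (-4)·(-6) = 20 - 24 = -4
a × b = (14, 20, -4)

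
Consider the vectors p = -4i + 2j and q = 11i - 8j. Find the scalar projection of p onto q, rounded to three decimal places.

-4.411

p · q = (-4)·11 + 2·(-8) = -44 - 16 = -60
|q| = √(121 + 64) = √185 ≈ 13.6015
comp_q p = -60 / √185 ≈ -4.411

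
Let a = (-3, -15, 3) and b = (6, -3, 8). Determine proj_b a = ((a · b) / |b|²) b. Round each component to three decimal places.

a · b = (-3)·6 + (-15)·(-3) + 3·8 = -18 + 45 + 24 = 51
|b|² = 36 + 9 + 64 = 109
proj_b a = (51/109) · (6, -3, 8) ≈ (2.807, -1.404, 3.743)

(2.807, -1.404, 3.743)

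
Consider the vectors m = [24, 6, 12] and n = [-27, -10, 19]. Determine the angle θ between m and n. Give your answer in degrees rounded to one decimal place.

120.4

m · n = 24·(-27) + 6·(-10) + 12·19 = -648 - 60 + 228 = -480
|m|² = 576 + 36 + 144 = 756,  |m| = √756 ≈ 27.495454
|n|² = 729 + 100 + 361 = 1190,  |n| = √1190 ≈ 34.496377
cos θ = -480 / (27.495454 · 34.496377) ≈ -0.50607
θ = arccos(-0.50607) ≈ 120.4°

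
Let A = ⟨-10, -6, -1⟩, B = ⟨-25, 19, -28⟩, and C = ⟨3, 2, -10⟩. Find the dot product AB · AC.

248

AB = B − A = (-15, 25, -27)
AC = C − A = (13, 8, -9)
AB · AC = (-15)·13 + 25·8 + (-27)·(-9) = -195 + 200 + 243 = 248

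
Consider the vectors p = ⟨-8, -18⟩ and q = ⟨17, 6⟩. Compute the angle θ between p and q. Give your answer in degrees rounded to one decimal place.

p · q = (-8)·17 + (-18)·6 = -136 - 108 = -244
|p|² = 64 + 324 = 388,  |p| = √388 ≈ 19.697716
|q|² = 289 + 36 = 325,  |q| = √325 ≈ 18.027756
cos θ = -244 / (19.697716 · 18.027756) ≈ -0.68712
θ = arccos(-0.68712) ≈ 133.4°

133.4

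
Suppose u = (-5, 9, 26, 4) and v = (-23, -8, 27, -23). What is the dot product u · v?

653

u · v = (-5)·(-23) + 9·(-8) + 26·27 + 4·(-23) = 115 - 72 + 702 - 92 = 653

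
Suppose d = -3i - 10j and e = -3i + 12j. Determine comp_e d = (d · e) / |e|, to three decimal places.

-8.974

d · e = (-3)·(-3) + (-10)·12 = 9 - 120 = -111
|e| = √(9 + 144) = √153 ≈ 12.3693
comp_e d = -111 / √153 ≈ -8.974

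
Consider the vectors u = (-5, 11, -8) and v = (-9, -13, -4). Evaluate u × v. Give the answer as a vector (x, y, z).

i: 11·(-4) - (-8)·(-13) = -44 - 104 = -148
j: (-8)·(-9) - (-5)·(-4) = 72 - 20 = 52
k: (-5)·(-13) - 11·(-9) = 65 - (-99) = 164
u × v = (-148, 52, 164)

(-148, 52, 164)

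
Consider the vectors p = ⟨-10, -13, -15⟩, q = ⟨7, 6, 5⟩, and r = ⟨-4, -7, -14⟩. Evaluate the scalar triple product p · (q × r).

-149

q × r:
i: 6·(-14) - 5·(-7) = -84 - (-35) = -49
j: 5·(-4) - 7·(-14) = -20 - (-98) = 78
k: 7·(-7) - 6·(-4) = -49 - (-24) = -25
q × r = (-49, 78, -25)
p · (q × r) = (-10)·(-49) + (-13)·78 + (-15)·(-25) = 490 - 1014 + 375 = -149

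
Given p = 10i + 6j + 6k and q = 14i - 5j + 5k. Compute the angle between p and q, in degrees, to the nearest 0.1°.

47.1

p · q = 10·14 + 6·(-5) + 6·5 = 140 - 30 + 30 = 140
|p|² = 100 + 36 + 36 = 172,  |p| = √172 ≈ 13.114877
|q|² = 196 + 25 + 25 = 246,  |q| = √246 ≈ 15.684387
cos θ = 140 / (13.114877 · 15.684387) ≈ 0.68061
θ = arccos(0.68061) ≈ 47.1°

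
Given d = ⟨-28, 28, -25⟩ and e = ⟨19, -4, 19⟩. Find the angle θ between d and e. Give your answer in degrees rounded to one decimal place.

151.6

d · e = (-28)·19 + 28·(-4) + (-25)·19 = -532 - 112 - 475 = -1119
|d|² = 784 + 784 + 625 = 2193,  |d| = √2193 ≈ 46.829478
|e|² = 361 + 16 + 361 = 738,  |e| = √738 ≈ 27.166155
cos θ = -1119 / (46.829478 · 27.166155) ≈ -0.87959
θ = arccos(-0.87959) ≈ 151.6°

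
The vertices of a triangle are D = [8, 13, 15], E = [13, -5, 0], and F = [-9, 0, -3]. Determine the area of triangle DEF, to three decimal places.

261.394

DE = (5, -18, -15),  DF = (-17, -13, -18)
i: (-18)·(-18) - (-15)·(-13) = 324 - 195 = 129
j: (-15)·(-17) - 5·(-18) = 255 - (-90) = 345
k: 5·(-13) - (-18)·(-17) = -65 - 306 = -371
DE × DF = (129, 345, -371)
|DE × DF| = √273307 ≈ 522.7877
area = ½ · 522.7877 ≈ 261.394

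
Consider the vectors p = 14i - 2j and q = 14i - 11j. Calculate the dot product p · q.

p · q = 14·14 + (-2)·(-11) = 196 + 22 = 218

218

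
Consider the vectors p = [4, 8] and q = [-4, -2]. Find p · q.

-32

p · q = 4·(-4) + 8·(-2) = -16 - 16 = -32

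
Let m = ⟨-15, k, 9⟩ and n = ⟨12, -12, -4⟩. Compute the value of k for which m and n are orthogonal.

m · n = (-15)·12 + k·(-12) + 9·(-4) = -216 - 12k
Set equal to 0: -12k = 216, so k = -18.

-18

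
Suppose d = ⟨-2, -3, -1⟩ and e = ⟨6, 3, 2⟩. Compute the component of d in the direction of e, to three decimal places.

-3.286

d · e = (-2)·6 + (-3)·3 + (-1)·2 = -12 - 9 - 2 = -23
|e| = √(36 + 9 + 4) = √49 ≈ 7.0000
comp_e d = -23 / √49 ≈ -3.286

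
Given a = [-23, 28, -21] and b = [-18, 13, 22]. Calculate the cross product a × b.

i: 28·22 - (-21)·13 = 616 - (-273) = 889
j: (-21)·(-18) - (-23)·22 = 378 - (-506) = 884
k: (-23)·13 - 28·(-18) = -299 - (-504) = 205
a × b = (889, 884, 205)

(889, 884, 205)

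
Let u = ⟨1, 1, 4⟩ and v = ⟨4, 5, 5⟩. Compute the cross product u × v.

(-15, 11, 1)

i: 1·5 - 4·5 = 5 - 20 = -15
j: 4·4 - 1·5 = 16 - 5 = 11
k: 1·5 - 1·4 = 5 - 4 = 1
u × v = (-15, 11, 1)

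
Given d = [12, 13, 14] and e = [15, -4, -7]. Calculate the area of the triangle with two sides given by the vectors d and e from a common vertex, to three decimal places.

i: 13·(-7) - 14·(-4) = -91 - (-56) = -35
j: 14·15 - 12·(-7) = 210 - (-84) = 294
k: 12·(-4) - 13·15 = -48 - 195 = -243
d × e = (-35, 294, -243)
|d × e| = √((-35)² + 294² + (-243)²) = √146710 ≈ 383.0274
area = ½ · 383.0274 ≈ 191.514

191.514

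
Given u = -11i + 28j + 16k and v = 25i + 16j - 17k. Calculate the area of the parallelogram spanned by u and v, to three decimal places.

i: 28·(-17) - 16·16 = -476 - 256 = -732
j: 16·25 - (-11)·(-17) = 400 - 187 = 213
k: (-11)·16 - 28·25 = -176 - 700 = -876
u × v = (-732, 213, -876)
|u × v| = √((-732)² + 213² + (-876)²) = √1348569 ≈ 1161.2790

1161.279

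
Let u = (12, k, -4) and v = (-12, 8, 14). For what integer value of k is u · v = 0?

u · v = 12·(-12) + k·8 + (-4)·14 = -200 + 8k
Set equal to 0: 8k = 200, so k = 25.

25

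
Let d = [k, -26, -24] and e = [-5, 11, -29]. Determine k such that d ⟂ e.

d · e = k·(-5) + (-26)·11 + (-24)·(-29) = 410 - 5k
Set equal to 0: -5k = -410, so k = 82.

82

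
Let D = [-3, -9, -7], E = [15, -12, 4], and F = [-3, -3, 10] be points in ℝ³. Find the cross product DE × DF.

(-117, -306, 108)

DE = (18, -3, 11)
DF = (0, 6, 17)
i: (-3)·17 - 11·6 = -51 - 66 = -117
j: 11·0 - 18·17 = 0 - 306 = -306
k: 18·6 - (-3)·0 = 108 - 0 = 108
DE × DF = (-117, -306, 108)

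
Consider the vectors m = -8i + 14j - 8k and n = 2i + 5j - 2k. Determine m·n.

70

m · n = (-8)·2 + 14·5 + (-8)·(-2) = -16 + 70 + 16 = 70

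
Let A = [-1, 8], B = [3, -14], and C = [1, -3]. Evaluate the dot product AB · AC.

AB = B − A = (4, -22)
AC = C − A = (2, -11)
AB · AC = 4·2 + (-22)·(-11) = 8 + 242 = 250

250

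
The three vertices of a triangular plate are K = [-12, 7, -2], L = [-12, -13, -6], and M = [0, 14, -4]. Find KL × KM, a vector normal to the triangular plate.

KL = (0, -20, -4)
KM = (12, 7, -2)
i: (-20)·(-2) - (-4)·7 = 40 - (-28) = 68
j: (-4)·12 - 0·(-2) = -48 - 0 = -48
k: 0·7 - (-20)·12 = 0 - (-240) = 240
KL × KM = (68, -48, 240)

(68, -48, 240)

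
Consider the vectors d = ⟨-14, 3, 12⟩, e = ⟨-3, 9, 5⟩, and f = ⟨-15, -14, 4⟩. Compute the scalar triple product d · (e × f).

e × f:
i: 9·4 - 5·(-14) = 36 - (-70) = 106
j: 5·(-15) - (-3)·4 = -75 - (-12) = -63
k: (-3)·(-14) - 9·(-15) = 42 - (-135) = 177
e × f = (106, -63, 177)
d · (e × f) = (-14)·106 + 3·(-63) + 12·177 = -1484 - 189 + 2124 = 451

451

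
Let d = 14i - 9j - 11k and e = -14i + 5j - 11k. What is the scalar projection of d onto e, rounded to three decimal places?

d · e = 14·(-14) + (-9)·5 + (-11)·(-11) = -196 - 45 + 121 = -120
|e| = √(196 + 25 + 121) = √342 ≈ 18.4932
comp_e d = -120 / √342 ≈ -6.489

-6.489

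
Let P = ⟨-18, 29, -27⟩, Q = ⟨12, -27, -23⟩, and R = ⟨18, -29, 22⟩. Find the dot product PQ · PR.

4524

PQ = Q − P = (30, -56, 4)
PR = R − P = (36, -58, 49)
PQ · PR = 30·36 + (-56)·(-58) + 4·49 = 1080 + 3248 + 196 = 4524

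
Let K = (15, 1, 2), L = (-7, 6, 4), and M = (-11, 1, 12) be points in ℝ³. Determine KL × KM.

KL = (-22, 5, 2)
KM = (-26, 0, 10)
i: 5·10 - 2·0 = 50 - 0 = 50
j: 2·(-26) - (-22)·10 = -52 - (-220) = 168
k: (-22)·0 - 5·(-26) = 0 - (-130) = 130
KL × KM = (50, 168, 130)

(50, 168, 130)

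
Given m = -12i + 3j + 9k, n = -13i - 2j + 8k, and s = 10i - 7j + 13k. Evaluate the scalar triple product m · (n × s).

n × s:
i: (-2)·13 - 8·(-7) = -26 - (-56) = 30
j: 8·10 - (-13)·13 = 80 - (-169) = 249
k: (-13)·(-7) - (-2)·10 = 91 - (-20) = 111
n × s = (30, 249, 111)
m · (n × s) = (-12)·30 + 3·249 + 9·111 = -360 + 747 + 999 = 1386

1386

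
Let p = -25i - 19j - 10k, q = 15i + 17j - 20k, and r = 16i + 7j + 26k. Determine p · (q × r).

q × r:
i: 17·26 - (-20)·7 = 442 - (-140) = 582
j: (-20)·16 - 15·26 = -320 - 390 = -710
k: 15·7 - 17·16 = 105 - 272 = -167
q × r = (582, -710, -167)
p · (q × r) = (-25)·582 + (-19)·(-710) + (-10)·(-167) = -14550 + 13490 + 1670 = 610

610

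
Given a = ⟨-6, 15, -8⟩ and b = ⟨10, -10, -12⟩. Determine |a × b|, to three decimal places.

i: 15·(-12) - (-8)·(-10) = -180 - 80 = -260
j: (-8)·10 - (-6)·(-12) = -80 - 72 = -152
k: (-6)·(-10) - 15·10 = 60 - 150 = -90
a × b = (-260, -152, -90)
|a × b| = √((-260)² + (-152)² + (-90)²) = √98804 ≈ 314.3310

314.331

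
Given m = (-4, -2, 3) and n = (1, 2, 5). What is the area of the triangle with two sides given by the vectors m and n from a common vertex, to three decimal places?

14.327

i: (-2)·5 - 3·2 = -10 - 6 = -16
j: 3·1 - (-4)·5 = 3 - (-20) = 23
k: (-4)·2 - (-2)·1 = -8 - (-2) = -6
m × n = (-16, 23, -6)
|m × n| = √((-16)² + 23² + (-6)²) = √821 ≈ 28.6531
area = ½ · 28.6531 ≈ 14.327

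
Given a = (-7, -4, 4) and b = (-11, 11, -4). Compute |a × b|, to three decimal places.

143.558

i: (-4)·(-4) - 4·11 = 16 - 44 = -28
j: 4·(-11) - (-7)·(-4) = -44 - 28 = -72
k: (-7)·11 - (-4)·(-11) = -77 - 44 = -121
a × b = (-28, -72, -121)
|a × b| = √((-28)² + (-72)² + (-121)²) = √20609 ≈ 143.5584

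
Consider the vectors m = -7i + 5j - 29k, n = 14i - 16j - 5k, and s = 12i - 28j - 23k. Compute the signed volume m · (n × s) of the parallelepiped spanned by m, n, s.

5514

n × s:
i: (-16)·(-23) - (-5)·(-28) = 368 - 140 = 228
j: (-5)·12 - 14·(-23) = -60 - (-322) = 262
k: 14·(-28) - (-16)·12 = -392 - (-192) = -200
n × s = (228, 262, -200)
m · (n × s) = (-7)·228 + 5·262 + (-29)·(-200) = -1596 + 1310 + 5800 = 5514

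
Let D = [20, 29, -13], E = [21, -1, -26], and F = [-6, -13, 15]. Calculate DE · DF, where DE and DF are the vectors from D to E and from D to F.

870

DE = E − D = (1, -30, -13)
DF = F − D = (-26, -42, 28)
DE · DF = 1·(-26) + (-30)·(-42) + (-13)·28 = -26 + 1260 - 364 = 870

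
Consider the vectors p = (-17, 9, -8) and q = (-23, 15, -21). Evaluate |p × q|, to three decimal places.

i: 9·(-21) - (-8)·15 = -189 - (-120) = -69
j: (-8)·(-23) - (-17)·(-21) = 184 - 357 = -173
k: (-17)·15 - 9·(-23) = -255 - (-207) = -48
p × q = (-69, -173, -48)
|p × q| = √((-69)² + (-173)² + (-48)²) = √36994 ≈ 192.3382

192.338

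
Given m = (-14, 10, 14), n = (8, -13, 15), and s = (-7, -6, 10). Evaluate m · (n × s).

-3236

n × s:
i: (-13)·10 - 15·(-6) = -130 - (-90) = -40
j: 15·(-7) - 8·10 = -105 - 80 = -185
k: 8·(-6) - (-13)·(-7) = -48 - 91 = -139
n × s = (-40, -185, -139)
m · (n × s) = (-14)·(-40) + 10·(-185) + 14·(-139) = 560 - 1850 - 1946 = -3236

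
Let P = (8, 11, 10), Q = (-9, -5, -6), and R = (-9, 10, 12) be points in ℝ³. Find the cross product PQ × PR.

(-48, 306, -255)

PQ = (-17, -16, -16)
PR = (-17, -1, 2)
i: (-16)·2 - (-16)·(-1) = -32 - 16 = -48
j: (-16)·(-17) - (-17)·2 = 272 - (-34) = 306
k: (-17)·(-1) - (-16)·(-17) = 17 - 272 = -255
PQ × PR = (-48, 306, -255)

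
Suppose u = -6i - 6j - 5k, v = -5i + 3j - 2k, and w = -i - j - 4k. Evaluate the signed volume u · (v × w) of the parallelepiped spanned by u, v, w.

v × w:
i: 3·(-4) - (-2)·(-1) = -12 - 2 = -14
j: (-2)·(-1) - (-5)·(-4) = 2 - 20 = -18
k: (-5)·(-1) - 3·(-1) = 5 - (-3) = 8
v × w = (-14, -18, 8)
u · (v × w) = (-6)·(-14) + (-6)·(-18) + (-5)·8 = 84 + 108 - 40 = 152

152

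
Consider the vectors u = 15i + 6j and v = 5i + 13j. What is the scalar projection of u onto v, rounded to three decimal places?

10.985

u · v = 15·5 + 6·13 = 75 + 78 = 153
|v| = √(25 + 169) = √194 ≈ 13.9284
comp_v u = 153 / √194 ≈ 10.985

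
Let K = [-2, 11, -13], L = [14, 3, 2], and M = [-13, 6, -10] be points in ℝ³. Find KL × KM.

(51, -213, -168)

KL = (16, -8, 15)
KM = (-11, -5, 3)
i: (-8)·3 - 15·(-5) = -24 - (-75) = 51
j: 15·(-11) - 16·3 = -165 - 48 = -213
k: 16·(-5) - (-8)·(-11) = -80 - 88 = -168
KL × KM = (51, -213, -168)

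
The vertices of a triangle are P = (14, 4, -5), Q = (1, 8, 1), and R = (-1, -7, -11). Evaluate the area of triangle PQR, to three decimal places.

133.414

PQ = (-13, 4, 6),  PR = (-15, -11, -6)
i: 4·(-6) - 6·(-11) = -24 - (-66) = 42
j: 6·(-15) - (-13)·(-6) = -90 - 78 = -168
k: (-13)·(-11) - 4·(-15) = 143 - (-60) = 203
PQ × PR = (42, -168, 203)
|PQ × PR| = √71197 ≈ 266.8277
area = ½ · 266.8277 ≈ 133.414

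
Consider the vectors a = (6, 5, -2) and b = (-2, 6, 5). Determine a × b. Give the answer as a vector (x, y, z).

(37, -26, 46)

i: 5·5 - (-2)·6 = 25 - (-12) = 37
j: (-2)·(-2) - 6·5 = 4 - 30 = -26
k: 6·6 - 5·(-2) = 36 - (-10) = 46
a × b = (37, -26, 46)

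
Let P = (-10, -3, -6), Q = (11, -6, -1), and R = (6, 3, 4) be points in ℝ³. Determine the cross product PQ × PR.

PQ = (21, -3, 5)
PR = (16, 6, 10)
i: (-3)·10 - 5·6 = -30 - 30 = -60
j: 5·16 - 21·10 = 80 - 210 = -130
k: 21·6 - (-3)·16 = 126 - (-48) = 174
PQ × PR = (-60, -130, 174)

(-60, -130, 174)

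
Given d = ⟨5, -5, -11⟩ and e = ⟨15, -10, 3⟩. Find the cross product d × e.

(-125, -180, 25)

i: (-5)·3 - (-11)·(-10) = -15 - 110 = -125
j: (-11)·15 - 5·3 = -165 - 15 = -180
k: 5·(-10) - (-5)·15 = -50 - (-75) = 25
d × e = (-125, -180, 25)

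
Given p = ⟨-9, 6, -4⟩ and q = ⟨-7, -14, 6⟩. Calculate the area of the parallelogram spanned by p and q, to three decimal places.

i: 6·6 - (-4)·(-14) = 36 - 56 = -20
j: (-4)·(-7) - (-9)·6 = 28 - (-54) = 82
k: (-9)·(-14) - 6·(-7) = 126 - (-42) = 168
p × q = (-20, 82, 168)
|p × q| = √((-20)² + 82² + 168²) = √35348 ≈ 188.0106

188.011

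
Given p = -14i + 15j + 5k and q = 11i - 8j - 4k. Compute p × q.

i: 15·(-4) - 5·(-8) = -60 - (-40) = -20
j: 5·11 - (-14)·(-4) = 55 - 56 = -1
k: (-14)·(-8) - 15·11 = 112 - 165 = -53
p × q = (-20, -1, -53)

(-20, -1, -53)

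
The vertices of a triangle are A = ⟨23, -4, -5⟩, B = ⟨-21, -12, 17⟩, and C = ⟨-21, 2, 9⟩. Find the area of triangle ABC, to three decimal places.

AB = (-44, -8, 22),  AC = (-44, 6, 14)
i: (-8)·14 - 22·6 = -112 - 132 = -244
j: 22·(-44) - (-44)·14 = -968 - (-616) = -352
k: (-44)·6 - (-8)·(-44) = -264 - 352 = -616
AB × AC = (-244, -352, -616)
|AB × AC| = √562896 ≈ 750.2640
area = ½ · 750.2640 ≈ 375.132

375.132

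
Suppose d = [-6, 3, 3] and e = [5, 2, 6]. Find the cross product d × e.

i: 3·6 - 3·2 = 18 - 6 = 12
j: 3·5 - (-6)·6 = 15 - (-36) = 51
k: (-6)·2 - 3·5 = -12 - 15 = -27
d × e = (12, 51, -27)

(12, 51, -27)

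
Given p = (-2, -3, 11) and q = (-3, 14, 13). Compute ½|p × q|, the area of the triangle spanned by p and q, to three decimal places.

i: (-3)·13 - 11·14 = -39 - 154 = -193
j: 11·(-3) - (-2)·13 = -33 - (-26) = -7
k: (-2)·14 - (-3)·(-3) = -28 - 9 = -37
p × q = (-193, -7, -37)
|p × q| = √((-193)² + (-7)² + (-37)²) = √38667 ≈ 196.6393
area = ½ · 196.6393 ≈ 98.320

98.320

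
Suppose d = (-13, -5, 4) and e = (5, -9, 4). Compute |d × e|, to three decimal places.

160.012

i: (-5)·4 - 4·(-9) = -20 - (-36) = 16
j: 4·5 - (-13)·4 = 20 - (-52) = 72
k: (-13)·(-9) - (-5)·5 = 117 - (-25) = 142
d × e = (16, 72, 142)
|d × e| = √(16² + 72² + 142²) = √25604 ≈ 160.0125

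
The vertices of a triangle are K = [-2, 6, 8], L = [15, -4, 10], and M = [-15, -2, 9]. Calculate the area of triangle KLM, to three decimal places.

KL = (17, -10, 2),  KM = (-13, -8, 1)
i: (-10)·1 - 2·(-8) = -10 - (-16) = 6
j: 2·(-13) - 17·1 = -26 - 17 = -43
k: 17·(-8) - (-10)·(-13) = -136 - 130 = -266
KL × KM = (6, -43, -266)
|KL × KM| = √72641 ≈ 269.5199
area = ½ · 269.5199 ≈ 134.760

134.760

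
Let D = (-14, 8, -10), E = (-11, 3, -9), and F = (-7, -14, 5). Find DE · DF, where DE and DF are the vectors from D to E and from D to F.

DE = E − D = (3, -5, 1)
DF = F − D = (7, -22, 15)
DE · DF = 3·7 + (-5)·(-22) + 1·15 = 21 + 110 + 15 = 146

146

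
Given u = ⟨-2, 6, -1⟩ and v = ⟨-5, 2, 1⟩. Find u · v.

21

u · v = (-2)·(-5) + 6·2 + (-1)·1 = 10 + 12 - 1 = 21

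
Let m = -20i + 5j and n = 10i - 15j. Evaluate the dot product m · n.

-275

m · n = (-20)·10 + 5·(-15) = -200 - 75 = -275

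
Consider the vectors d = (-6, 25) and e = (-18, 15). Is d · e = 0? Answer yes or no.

d · e = (-6)·(-18) + 25·15 = 108 + 375 = 483
Nonzero, so the vectors are not orthogonal.

no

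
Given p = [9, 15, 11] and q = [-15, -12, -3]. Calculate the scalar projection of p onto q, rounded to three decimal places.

-17.899

p · q = 9·(-15) + 15·(-12) + 11·(-3) = -135 - 180 - 33 = -348
|q| = √(225 + 144 + 9) = √378 ≈ 19.4422
comp_q p = -348 / √378 ≈ -17.899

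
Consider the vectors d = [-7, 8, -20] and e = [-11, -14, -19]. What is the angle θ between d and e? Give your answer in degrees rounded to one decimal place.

d · e = (-7)·(-11) + 8·(-14) + (-20)·(-19) = 77 - 112 + 380 = 345
|d|² = 49 + 64 + 400 = 513,  |d| = √513 ≈ 22.649503
|e|² = 121 + 196 + 361 = 678,  |e| = √678 ≈ 26.038433
cos θ = 345 / (22.649503 · 26.038433) ≈ 0.58499
θ = arccos(0.58499) ≈ 54.2°

54.2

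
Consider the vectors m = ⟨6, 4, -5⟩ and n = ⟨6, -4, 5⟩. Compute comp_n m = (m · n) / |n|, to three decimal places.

-0.570

m · n = 6·6 + 4·(-4) + (-5)·5 = 36 - 16 - 25 = -5
|n| = √(36 + 16 + 25) = √77 ≈ 8.7750
comp_n m = -5 / √77 ≈ -0.570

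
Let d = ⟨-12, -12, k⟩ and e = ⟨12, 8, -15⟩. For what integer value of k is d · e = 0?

d · e = (-12)·12 + (-12)·8 + k·(-15) = -240 - 15k
Set equal to 0: -15k = 240, so k = -16.

-16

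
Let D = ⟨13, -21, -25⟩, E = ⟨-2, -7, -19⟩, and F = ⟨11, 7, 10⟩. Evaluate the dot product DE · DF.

632

DE = E − D = (-15, 14, 6)
DF = F − D = (-2, 28, 35)
DE · DF = (-15)·(-2) + 14·28 + 6·35 = 30 + 392 + 210 = 632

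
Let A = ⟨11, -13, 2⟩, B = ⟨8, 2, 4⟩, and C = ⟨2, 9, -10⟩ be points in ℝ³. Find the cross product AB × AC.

(-224, -54, 69)

AB = (-3, 15, 2)
AC = (-9, 22, -12)
i: 15·(-12) - 2·22 = -180 - 44 = -224
j: 2·(-9) - (-3)·(-12) = -18 - 36 = -54
k: (-3)·22 - 15·(-9) = -66 - (-135) = 69
AB × AC = (-224, -54, 69)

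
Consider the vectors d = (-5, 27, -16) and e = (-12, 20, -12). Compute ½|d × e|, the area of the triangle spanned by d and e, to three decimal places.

130.015

i: 27·(-12) - (-16)·20 = -324 - (-320) = -4
j: (-16)·(-12) - (-5)·(-12) = 192 - 60 = 132
k: (-5)·20 - 27·(-12) = -100 - (-324) = 224
d × e = (-4, 132, 224)
|d × e| = √((-4)² + 132² + 224²) = √67616 ≈ 260.0308
area = ½ · 260.0308 ≈ 130.015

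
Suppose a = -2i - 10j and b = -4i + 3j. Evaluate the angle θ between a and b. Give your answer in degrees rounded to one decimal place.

a · b = (-2)·(-4) + (-10)·3 = 8 - 30 = -22
|a|² = 4 + 100 = 104,  |a| = √104 ≈ 10.198039
|b|² = 16 + 9 = 25,  |b| = √25 ≈ 5.000000
cos θ = -22 / (10.198039 · 5.000000) ≈ -0.43146
θ = arccos(-0.43146) ≈ 115.6°

115.6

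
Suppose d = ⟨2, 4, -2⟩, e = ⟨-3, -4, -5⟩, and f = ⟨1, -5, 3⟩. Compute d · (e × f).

-96

e × f:
i: (-4)·3 - (-5)·(-5) = -12 - 25 = -37
j: (-5)·1 - (-3)·3 = -5 - (-9) = 4
k: (-3)·(-5) - (-4)·1 = 15 - (-4) = 19
e × f = (-37, 4, 19)
d · (e × f) = 2·(-37) + 4·4 + (-2)·19 = -74 + 16 - 38 = -96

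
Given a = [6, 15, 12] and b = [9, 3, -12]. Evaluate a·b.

-45

a · b = 6·9 + 15·3 + 12·(-12) = 54 + 45 - 144 = -45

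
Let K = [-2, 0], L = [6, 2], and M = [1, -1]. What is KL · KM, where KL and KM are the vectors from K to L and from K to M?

22

KL = L − K = (8, 2)
KM = M − K = (3, -1)
KL · KM = 8·3 + 2·(-1) = 24 - 2 = 22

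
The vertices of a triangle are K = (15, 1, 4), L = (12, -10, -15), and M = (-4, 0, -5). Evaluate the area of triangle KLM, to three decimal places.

KL = (-3, -11, -19),  KM = (-19, -1, -9)
i: (-11)·(-9) - (-19)·(-1) = 99 - 19 = 80
j: (-19)·(-19) - (-3)·(-9) = 361 - 27 = 334
k: (-3)·(-1) - (-11)·(-19) = 3 - 209 = -206
KL × KM = (80, 334, -206)
|KL × KM| = √160392 ≈ 400.4897
area = ½ · 400.4897 ≈ 200.245

200.245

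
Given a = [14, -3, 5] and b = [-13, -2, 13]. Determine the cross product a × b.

i: (-3)·13 - 5·(-2) = -39 - (-10) = -29
j: 5·(-13) - 14·13 = -65 - 182 = -247
k: 14·(-2) - (-3)·(-13) = -28 - 39 = -67
a × b = (-29, -247, -67)

(-29, -247, -67)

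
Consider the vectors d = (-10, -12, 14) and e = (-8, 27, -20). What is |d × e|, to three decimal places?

i: (-12)·(-20) - 14·27 = 240 - 378 = -138
j: 14·(-8) - (-10)·(-20) = -112 - 200 = -312
k: (-10)·27 - (-12)·(-8) = -270 - 96 = -366
d × e = (-138, -312, -366)
|d × e| = √((-138)² + (-312)² + (-366)²) = √250344 ≈ 500.3439

500.344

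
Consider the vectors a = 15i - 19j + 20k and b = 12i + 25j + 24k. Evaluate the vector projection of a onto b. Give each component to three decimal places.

a · b = 15·12 + (-19)·25 + 20·24 = 180 - 475 + 480 = 185
|b|² = 144 + 625 + 576 = 1345
proj_b a = (185/1345) · (12, 25, 24) ≈ (1.651, 3.439, 3.301)

(1.651, 3.439, 3.301)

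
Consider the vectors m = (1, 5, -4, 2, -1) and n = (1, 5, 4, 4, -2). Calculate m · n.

m · n = 1·1 + 5·5 + (-4)·4 + 2·4 + (-1)·(-2) = 1 + 25 - 16 + 8 + 2 = 20

20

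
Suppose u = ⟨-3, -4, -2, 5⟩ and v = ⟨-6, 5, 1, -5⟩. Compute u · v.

-29

u · v = (-3)·(-6) + (-4)·5 + (-2)·1 + 5·(-5) = 18 - 20 - 2 - 25 = -29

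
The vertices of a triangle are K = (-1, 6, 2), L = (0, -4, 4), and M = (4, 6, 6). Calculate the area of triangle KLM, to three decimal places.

KL = (1, -10, 2),  KM = (5, 0, 4)
i: (-10)·4 - 2·0 = -40 - 0 = -40
j: 2·5 - 1·4 = 10 - 4 = 6
k: 1·0 - (-10)·5 = 0 - (-50) = 50
KL × KM = (-40, 6, 50)
|KL × KM| = √4136 ≈ 64.3117
area = ½ · 64.3117 ≈ 32.156

32.156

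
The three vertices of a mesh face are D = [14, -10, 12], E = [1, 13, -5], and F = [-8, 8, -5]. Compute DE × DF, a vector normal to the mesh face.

(-85, 153, 272)

DE = (-13, 23, -17)
DF = (-22, 18, -17)
i: 23·(-17) - (-17)·18 = -391 - (-306) = -85
j: (-17)·(-22) - (-13)·(-17) = 374 - 221 = 153
k: (-13)·18 - 23·(-22) = -234 - (-506) = 272
DE × DF = (-85, 153, 272)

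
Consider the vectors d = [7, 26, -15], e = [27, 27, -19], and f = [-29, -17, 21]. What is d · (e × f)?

-3568

e × f:
i: 27·21 - (-19)·(-17) = 567 - 323 = 244
j: (-19)·(-29) - 27·21 = 551 - 567 = -16
k: 27·(-17) - 27·(-29) = -459 - (-783) = 324
e × f = (244, -16, 324)
d · (e × f) = 7·244 + 26·(-16) + (-15)·324 = 1708 - 416 - 4860 = -3568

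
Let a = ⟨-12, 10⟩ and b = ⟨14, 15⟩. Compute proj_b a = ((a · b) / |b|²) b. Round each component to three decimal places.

a · b = (-12)·14 + 10·15 = -168 + 150 = -18
|b|² = 196 + 225 = 421
proj_b a = (-18/421) · (14, 15) ≈ (-0.599, -0.641)

(-0.599, -0.641)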